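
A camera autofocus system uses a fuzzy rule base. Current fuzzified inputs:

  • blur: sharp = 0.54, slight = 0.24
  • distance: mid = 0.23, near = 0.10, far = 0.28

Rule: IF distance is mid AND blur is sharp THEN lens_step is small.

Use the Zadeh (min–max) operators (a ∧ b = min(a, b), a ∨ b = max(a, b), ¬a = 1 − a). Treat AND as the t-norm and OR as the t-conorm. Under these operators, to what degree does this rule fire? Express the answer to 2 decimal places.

firing strength: mid=0.23, sharp=0.54; AND[min(a, b)] → w = 0.23

0.23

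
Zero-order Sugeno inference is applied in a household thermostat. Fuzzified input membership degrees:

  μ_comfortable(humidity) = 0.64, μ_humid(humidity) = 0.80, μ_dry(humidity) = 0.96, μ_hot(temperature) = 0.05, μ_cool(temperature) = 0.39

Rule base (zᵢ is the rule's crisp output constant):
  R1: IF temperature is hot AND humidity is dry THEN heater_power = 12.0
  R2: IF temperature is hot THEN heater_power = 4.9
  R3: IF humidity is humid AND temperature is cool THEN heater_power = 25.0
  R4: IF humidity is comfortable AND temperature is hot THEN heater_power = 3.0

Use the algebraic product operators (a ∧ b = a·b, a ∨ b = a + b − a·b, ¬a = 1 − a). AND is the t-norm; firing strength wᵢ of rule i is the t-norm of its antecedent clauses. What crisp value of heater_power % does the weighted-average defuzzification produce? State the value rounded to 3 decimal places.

19.722

R1 (z=12.0): hot=0.05, dry=0.96; AND[a·b] → w = 0.0480
R2 (z=4.9): hot=0.05 → w = 0.0500
R3 (z=25.0): humid=0.80, cool=0.39; AND[a·b] → w = 0.3120
R4 (z=3.0): comfortable=0.64, hot=0.05; AND[a·b] → w = 0.0320
Weighted average = (0.0480·12.0 + 0.0500·4.9 + 0.3120·25.0 + 0.0320·3.0) / (0.0480 + 0.0500 + 0.3120 + 0.0320)
  = 8.7170 / 0.4420 = 19.722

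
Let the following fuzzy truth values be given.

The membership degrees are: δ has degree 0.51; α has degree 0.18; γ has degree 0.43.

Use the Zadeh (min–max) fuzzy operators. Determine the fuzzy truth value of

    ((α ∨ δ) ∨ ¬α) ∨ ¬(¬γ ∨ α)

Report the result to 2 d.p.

α ∨ δ = max(a, b) on (0.18, 0.51) = 0.51
¬α = 1 − 0.18 = 0.82
(α ∨ δ) ∨ ¬α = max(a, b) on (0.51, 0.82) = 0.82
¬γ = 1 − 0.43 = 0.57
¬γ ∨ α = max(a, b) on (0.57, 0.18) = 0.57
¬(¬γ ∨ α) = 1 − 0.57 = 0.43
((α ∨ δ) ∨ ¬α) ∨ ¬(¬γ ∨ α) = max(a, b) on (0.82, 0.43) = 0.82

0.82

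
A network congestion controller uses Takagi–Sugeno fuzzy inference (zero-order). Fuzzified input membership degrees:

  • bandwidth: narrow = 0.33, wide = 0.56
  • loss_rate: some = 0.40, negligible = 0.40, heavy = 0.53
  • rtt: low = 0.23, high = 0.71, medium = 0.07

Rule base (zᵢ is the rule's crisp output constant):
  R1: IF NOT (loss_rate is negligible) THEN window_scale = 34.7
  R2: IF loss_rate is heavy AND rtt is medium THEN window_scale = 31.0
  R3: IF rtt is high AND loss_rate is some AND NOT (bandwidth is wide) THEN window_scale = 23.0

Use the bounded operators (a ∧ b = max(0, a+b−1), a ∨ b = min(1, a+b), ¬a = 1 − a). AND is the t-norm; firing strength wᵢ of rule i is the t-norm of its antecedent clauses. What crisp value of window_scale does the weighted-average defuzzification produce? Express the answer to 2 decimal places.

34.70

R1 (z=34.7): ¬negligible=1−0.40=0.60 → w = 0.60
R2 (z=31.0): heavy=0.53, medium=0.07; AND[max(0, a+b−1)] → w = 0.00
R3 (z=23.0): high=0.71, some=0.40, ¬wide=1−0.56=0.44; AND[max(0, a+b−1)] → w = 0.00
Weighted average = (0.60·34.7 + 0.00·31.0 + 0.00·23.0) / (0.60 + 0.00 + 0.00)
  = 20.8200 / 0.6000 = 34.70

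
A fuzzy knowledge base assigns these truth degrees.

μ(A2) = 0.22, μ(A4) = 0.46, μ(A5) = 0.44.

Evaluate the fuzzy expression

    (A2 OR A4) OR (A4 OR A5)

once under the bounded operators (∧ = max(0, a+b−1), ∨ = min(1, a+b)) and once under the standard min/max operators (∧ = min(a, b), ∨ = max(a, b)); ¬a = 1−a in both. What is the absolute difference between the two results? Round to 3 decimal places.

0.540

Under bounded:
  A2 OR A4 = min(1, a+b) on (0.22, 0.46) = 0.68
  A4 OR A5 = min(1, a+b) on (0.46, 0.44) = 0.90
  (A2 OR A4) OR (A4 OR A5) = min(1, a+b) on (0.68, 0.90) = 1.00
  → value = 1.0000
Under standard min/max:
  A2 OR A4 = max(a, b) on (0.22, 0.46) = 0.46
  A4 OR A5 = max(a, b) on (0.46, 0.44) = 0.46
  (A2 OR A4) OR (A4 OR A5) = max(a, b) on (0.46, 0.46) = 0.46
  → value = 0.4600
|1.0000 − 0.4600| = 0.540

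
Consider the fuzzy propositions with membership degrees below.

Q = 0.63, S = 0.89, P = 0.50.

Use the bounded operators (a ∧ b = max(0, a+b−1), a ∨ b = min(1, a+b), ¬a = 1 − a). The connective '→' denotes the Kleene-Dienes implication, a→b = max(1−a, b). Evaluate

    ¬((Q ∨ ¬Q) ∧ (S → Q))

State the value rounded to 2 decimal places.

0.37

¬Q = 1 − 0.63 = 0.37
Q ∨ ¬Q = min(1, a+b) on (0.63, 0.37) = 1.00
S → Q  [Kleene-Dienes: max(1−a, b)] with a=0.89, b=0.63 → 0.63
(Q ∨ ¬Q) ∧ (S → Q) = max(0, a+b−1) on (1.00, 0.63) = 0.63
¬((Q ∨ ¬Q) ∧ (S → Q)) = 1 − 0.63 = 0.37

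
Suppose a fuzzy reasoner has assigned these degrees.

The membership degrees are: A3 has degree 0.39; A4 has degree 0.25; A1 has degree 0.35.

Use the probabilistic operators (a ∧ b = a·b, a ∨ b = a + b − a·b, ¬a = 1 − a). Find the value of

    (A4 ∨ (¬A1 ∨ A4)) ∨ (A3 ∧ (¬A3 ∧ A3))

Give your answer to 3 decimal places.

¬A1 = 1 − 0.3500 = 0.6500
¬A1 ∨ A4 = a + b − a·b on (0.6500, 0.2500) = 0.7375
A4 ∨ (¬A1 ∨ A4) = a + b − a·b on (0.2500, 0.7375) = 0.8031
¬A3 = 1 − 0.3900 = 0.6100
¬A3 ∧ A3 = a·b on (0.6100, 0.3900) = 0.2379
A3 ∧ (¬A3 ∧ A3) = a·b on (0.3900, 0.2379) = 0.0928
(A4 ∨ (¬A1 ∨ A4)) ∨ (A3 ∧ (¬A3 ∧ A3)) = a + b − a·b on (0.8031, 0.0928) = 0.8214

0.821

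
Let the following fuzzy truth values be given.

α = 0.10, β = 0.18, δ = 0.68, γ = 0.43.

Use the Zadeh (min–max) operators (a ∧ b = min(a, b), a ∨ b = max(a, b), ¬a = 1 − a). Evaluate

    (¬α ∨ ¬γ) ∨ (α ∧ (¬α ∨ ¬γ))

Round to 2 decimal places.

¬α = 1 − 0.10 = 0.90
¬γ = 1 − 0.43 = 0.57
¬α ∨ ¬γ = max(a, b) on (0.90, 0.57) = 0.90
¬α = 1 − 0.10 = 0.90
¬γ = 1 − 0.43 = 0.57
¬α ∨ ¬γ = max(a, b) on (0.90, 0.57) = 0.90
α ∧ (¬α ∨ ¬γ) = min(a, b) on (0.10, 0.90) = 0.10
(¬α ∨ ¬γ) ∨ (α ∧ (¬α ∨ ¬γ)) = max(a, b) on (0.90, 0.10) = 0.90

0.90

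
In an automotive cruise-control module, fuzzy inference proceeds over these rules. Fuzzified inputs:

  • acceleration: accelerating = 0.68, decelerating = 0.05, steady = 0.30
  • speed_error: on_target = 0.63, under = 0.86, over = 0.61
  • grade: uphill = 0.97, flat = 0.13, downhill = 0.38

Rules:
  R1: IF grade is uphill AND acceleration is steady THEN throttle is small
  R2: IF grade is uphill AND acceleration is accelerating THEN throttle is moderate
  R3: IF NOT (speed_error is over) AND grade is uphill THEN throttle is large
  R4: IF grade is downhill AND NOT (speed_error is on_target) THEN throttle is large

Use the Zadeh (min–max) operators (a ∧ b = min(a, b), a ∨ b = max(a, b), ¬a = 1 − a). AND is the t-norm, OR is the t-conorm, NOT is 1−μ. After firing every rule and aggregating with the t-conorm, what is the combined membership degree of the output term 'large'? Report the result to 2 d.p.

R1: uphill=0.97, steady=0.30; AND[min(a, b)] → w = 0.30
R2: uphill=0.97, accelerating=0.68; AND[min(a, b)] → w = 0.68
R3: ¬over=1−0.61=0.39, uphill=0.97; AND[min(a, b)] → w = 0.39
R4: downhill=0.38, ¬on_target=1−0.63=0.37; AND[min(a, b)] → w = 0.37
Rules with consequent 'large': {R3, R4} → strengths 0.39, 0.37
Aggregate via t-conorm [max(a, b)]: 0.39

0.39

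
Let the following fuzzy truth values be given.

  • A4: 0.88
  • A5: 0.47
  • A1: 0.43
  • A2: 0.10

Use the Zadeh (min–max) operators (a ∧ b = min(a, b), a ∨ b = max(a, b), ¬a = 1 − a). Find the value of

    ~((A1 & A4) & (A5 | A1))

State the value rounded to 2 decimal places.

0.57

A1 & A4 = min(a, b) on (0.43, 0.88) = 0.43
A5 | A1 = max(a, b) on (0.47, 0.43) = 0.47
(A1 & A4) & (A5 | A1) = min(a, b) on (0.43, 0.47) = 0.43
~((A1 & A4) & (A5 | A1)) = 1 − 0.43 = 0.57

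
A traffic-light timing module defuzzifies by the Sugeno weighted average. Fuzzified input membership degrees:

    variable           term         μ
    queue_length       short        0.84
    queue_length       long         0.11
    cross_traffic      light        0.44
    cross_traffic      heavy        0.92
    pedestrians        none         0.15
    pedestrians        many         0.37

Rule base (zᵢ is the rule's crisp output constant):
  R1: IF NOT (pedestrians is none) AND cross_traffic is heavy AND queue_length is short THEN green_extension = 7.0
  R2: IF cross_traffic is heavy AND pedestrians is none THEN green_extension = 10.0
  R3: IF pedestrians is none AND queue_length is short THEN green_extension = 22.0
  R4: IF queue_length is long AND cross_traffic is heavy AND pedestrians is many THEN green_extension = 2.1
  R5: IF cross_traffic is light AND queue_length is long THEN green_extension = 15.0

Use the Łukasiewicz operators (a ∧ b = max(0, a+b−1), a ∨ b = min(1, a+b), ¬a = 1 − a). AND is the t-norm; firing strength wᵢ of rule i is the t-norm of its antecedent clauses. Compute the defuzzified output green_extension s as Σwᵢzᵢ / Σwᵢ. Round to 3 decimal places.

7.309

R1 (z=7.0): ¬none=1−0.15=0.85, heavy=0.92, short=0.84; AND[max(0, a+b−1)] → w = 0.61
R2 (z=10.0): heavy=0.92, none=0.15; AND[max(0, a+b−1)] → w = 0.07
R3 (z=22.0): none=0.15, short=0.84; AND[max(0, a+b−1)] → w = 0.00
R4 (z=2.1): long=0.11, heavy=0.92, many=0.37; AND[max(0, a+b−1)] → w = 0.00
R5 (z=15.0): light=0.44, long=0.11; AND[max(0, a+b−1)] → w = 0.00
Weighted average = (0.61·7.0 + 0.07·10.0 + 0.00·22.0 + 0.00·2.1 + 0.00·15.0) / (0.61 + 0.07 + 0.00 + 0.00 + 0.00)
  = 4.9700 / 0.6800 = 7.309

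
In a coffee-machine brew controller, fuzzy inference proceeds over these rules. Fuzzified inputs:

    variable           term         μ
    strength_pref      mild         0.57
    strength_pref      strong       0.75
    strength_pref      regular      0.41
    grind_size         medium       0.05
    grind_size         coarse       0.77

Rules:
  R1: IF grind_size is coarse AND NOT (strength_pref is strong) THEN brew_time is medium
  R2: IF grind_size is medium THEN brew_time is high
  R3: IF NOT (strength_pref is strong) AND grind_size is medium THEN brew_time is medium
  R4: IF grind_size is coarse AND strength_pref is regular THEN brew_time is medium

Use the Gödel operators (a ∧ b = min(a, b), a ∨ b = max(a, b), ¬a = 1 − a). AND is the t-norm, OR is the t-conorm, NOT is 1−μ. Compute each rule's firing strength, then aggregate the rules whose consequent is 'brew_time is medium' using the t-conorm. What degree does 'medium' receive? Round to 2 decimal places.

R1: coarse=0.77, ¬strong=1−0.75=0.25; AND[min(a, b)] → w = 0.25
R2: medium=0.05 → w = 0.05
R3: ¬strong=1−0.75=0.25, medium=0.05; AND[min(a, b)] → w = 0.05
R4: coarse=0.77, regular=0.41; AND[min(a, b)] → w = 0.41
Rules with consequent 'medium': {R1, R3, R4} → strengths 0.25, 0.05, 0.41
Aggregate via t-conorm [max(a, b)]: 0.41

0.41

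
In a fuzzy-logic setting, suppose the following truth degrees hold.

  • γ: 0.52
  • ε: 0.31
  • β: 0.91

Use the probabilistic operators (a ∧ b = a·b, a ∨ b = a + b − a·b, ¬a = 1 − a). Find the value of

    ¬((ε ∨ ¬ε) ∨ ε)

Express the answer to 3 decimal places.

¬ε = 1 − 0.3100 = 0.6900
ε ∨ ¬ε = a + b − a·b on (0.3100, 0.6900) = 0.7861
(ε ∨ ¬ε) ∨ ε = a + b − a·b on (0.7861, 0.3100) = 0.8524
¬((ε ∨ ¬ε) ∨ ε) = 1 − 0.8524 = 0.1476

0.148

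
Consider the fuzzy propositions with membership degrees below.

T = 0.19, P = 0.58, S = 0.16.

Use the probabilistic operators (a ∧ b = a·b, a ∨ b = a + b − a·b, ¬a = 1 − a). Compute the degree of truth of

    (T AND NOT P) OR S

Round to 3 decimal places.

0.227

NOT P = 1 − 0.5800 = 0.4200
T AND NOT P = a·b on (0.1900, 0.4200) = 0.0798
(T AND NOT P) OR S = a + b − a·b on (0.0798, 0.1600) = 0.2270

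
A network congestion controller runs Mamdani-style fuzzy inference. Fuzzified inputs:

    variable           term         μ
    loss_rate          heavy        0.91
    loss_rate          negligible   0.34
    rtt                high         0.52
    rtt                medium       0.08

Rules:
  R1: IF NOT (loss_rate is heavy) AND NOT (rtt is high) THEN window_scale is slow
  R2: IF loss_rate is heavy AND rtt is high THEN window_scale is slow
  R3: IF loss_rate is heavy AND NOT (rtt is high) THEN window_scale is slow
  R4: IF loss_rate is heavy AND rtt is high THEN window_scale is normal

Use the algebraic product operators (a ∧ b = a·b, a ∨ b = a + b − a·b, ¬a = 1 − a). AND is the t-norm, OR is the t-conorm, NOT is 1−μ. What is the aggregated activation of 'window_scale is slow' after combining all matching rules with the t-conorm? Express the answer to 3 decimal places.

0.716

R1: ¬heavy=1−0.91=0.09, ¬high=1−0.52=0.48; AND[a·b] → w = 0.0432
R2: heavy=0.91, high=0.52; AND[a·b] → w = 0.4732
R3: heavy=0.91, ¬high=1−0.52=0.48; AND[a·b] → w = 0.4368
R4: heavy=0.91, high=0.52; AND[a·b] → w = 0.4732
Rules with consequent 'slow': {R1, R2, R3} → strengths 0.0432, 0.4732, 0.4368
Aggregate via t-conorm [a + b − a·b]: 0.7161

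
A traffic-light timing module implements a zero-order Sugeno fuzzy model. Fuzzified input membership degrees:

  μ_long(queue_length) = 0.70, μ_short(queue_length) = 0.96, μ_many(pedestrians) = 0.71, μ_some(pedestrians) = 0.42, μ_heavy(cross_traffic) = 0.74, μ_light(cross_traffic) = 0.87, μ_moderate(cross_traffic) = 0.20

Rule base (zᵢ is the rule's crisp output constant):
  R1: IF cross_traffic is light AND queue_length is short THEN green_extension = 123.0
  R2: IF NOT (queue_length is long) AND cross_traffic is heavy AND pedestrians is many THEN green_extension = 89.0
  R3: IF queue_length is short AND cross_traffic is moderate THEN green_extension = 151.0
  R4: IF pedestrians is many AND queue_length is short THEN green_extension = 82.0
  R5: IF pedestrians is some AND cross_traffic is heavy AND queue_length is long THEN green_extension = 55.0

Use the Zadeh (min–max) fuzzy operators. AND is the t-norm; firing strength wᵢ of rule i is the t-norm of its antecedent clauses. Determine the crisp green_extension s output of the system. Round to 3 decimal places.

R1 (z=123.0): light=0.87, short=0.96; AND[min(a, b)] → w = 0.87
R2 (z=89.0): ¬long=1−0.70=0.30, heavy=0.74, many=0.71; AND[min(a, b)] → w = 0.30
R3 (z=151.0): short=0.96, moderate=0.20; AND[min(a, b)] → w = 0.20
R4 (z=82.0): many=0.71, short=0.96; AND[min(a, b)] → w = 0.71
R5 (z=55.0): some=0.42, heavy=0.74, long=0.70; AND[min(a, b)] → w = 0.42
Weighted average = (0.87·123.0 + 0.30·89.0 + 0.20·151.0 + 0.71·82.0 + 0.42·55.0) / (0.87 + 0.30 + 0.20 + 0.71 + 0.42)
  = 245.2300 / 2.5000 = 98.092

98.092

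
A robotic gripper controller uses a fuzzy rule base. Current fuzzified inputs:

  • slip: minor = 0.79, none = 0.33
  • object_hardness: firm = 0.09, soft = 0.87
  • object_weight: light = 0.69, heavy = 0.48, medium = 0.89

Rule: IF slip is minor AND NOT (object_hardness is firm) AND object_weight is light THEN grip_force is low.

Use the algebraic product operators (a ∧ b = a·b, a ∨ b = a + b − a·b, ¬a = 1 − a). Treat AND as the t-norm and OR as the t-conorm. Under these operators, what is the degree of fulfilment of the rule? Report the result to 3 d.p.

0.496

firing strength: minor=0.79, ¬firm=1−0.09=0.91, light=0.69; AND[a·b] → w = 0.4960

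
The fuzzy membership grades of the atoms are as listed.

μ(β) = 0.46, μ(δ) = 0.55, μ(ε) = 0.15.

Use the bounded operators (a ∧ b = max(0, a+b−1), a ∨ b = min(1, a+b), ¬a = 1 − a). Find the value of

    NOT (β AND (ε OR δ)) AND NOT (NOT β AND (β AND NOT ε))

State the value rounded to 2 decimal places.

ε OR δ = min(1, a+b) on (0.15, 0.55) = 0.70
β AND (ε OR δ) = max(0, a+b−1) on (0.46, 0.70) = 0.16
NOT (β AND (ε OR δ)) = 1 − 0.16 = 0.84
NOT β = 1 − 0.46 = 0.54
NOT ε = 1 − 0.15 = 0.85
β AND NOT ε = max(0, a+b−1) on (0.46, 0.85) = 0.31
NOT β AND (β AND NOT ε) = max(0, a+b−1) on (0.54, 0.31) = 0.00
NOT (NOT β AND (β AND NOT ε)) = 1 − 0.00 = 1.00
NOT (β AND (ε OR δ)) AND NOT (NOT β AND (β AND NOT ε)) = max(0, a+b−1) on (0.84, 1.00) = 0.84

0.84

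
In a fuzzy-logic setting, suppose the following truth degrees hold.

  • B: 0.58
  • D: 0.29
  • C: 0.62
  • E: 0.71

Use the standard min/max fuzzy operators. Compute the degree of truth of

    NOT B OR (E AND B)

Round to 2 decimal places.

NOT B = 1 − 0.58 = 0.42
E AND B = min(a, b) on (0.71, 0.58) = 0.58
NOT B OR (E AND B) = max(a, b) on (0.42, 0.58) = 0.58

0.58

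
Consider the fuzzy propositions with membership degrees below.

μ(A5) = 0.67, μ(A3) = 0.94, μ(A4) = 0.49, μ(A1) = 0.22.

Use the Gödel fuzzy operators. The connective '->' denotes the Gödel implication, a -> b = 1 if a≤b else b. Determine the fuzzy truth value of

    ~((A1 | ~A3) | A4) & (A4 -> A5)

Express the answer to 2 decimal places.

~A3 = 1 − 0.94 = 0.06
A1 | ~A3 = max(a, b) on (0.22, 0.06) = 0.22
(A1 | ~A3) | A4 = max(a, b) on (0.22, 0.49) = 0.49
~((A1 | ~A3) | A4) = 1 − 0.49 = 0.51
A4 -> A5  [Gödel: 1 if a≤b else b] with a=0.49, b=0.67 → 1.00
~((A1 | ~A3) | A4) & (A4 -> A5) = min(a, b) on (0.51, 1.00) = 0.51

0.51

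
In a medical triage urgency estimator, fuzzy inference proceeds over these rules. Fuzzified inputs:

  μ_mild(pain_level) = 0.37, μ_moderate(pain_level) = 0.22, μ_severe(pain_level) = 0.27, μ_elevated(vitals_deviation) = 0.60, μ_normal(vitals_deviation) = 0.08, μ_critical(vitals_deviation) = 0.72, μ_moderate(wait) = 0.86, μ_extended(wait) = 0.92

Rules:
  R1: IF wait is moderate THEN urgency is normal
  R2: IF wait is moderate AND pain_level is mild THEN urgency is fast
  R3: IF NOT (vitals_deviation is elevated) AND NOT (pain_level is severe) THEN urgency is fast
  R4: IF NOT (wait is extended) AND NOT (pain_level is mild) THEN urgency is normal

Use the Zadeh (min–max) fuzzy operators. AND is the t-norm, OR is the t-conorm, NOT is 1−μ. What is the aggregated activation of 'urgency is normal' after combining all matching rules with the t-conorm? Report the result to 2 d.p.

R1: moderate=0.86 → w = 0.86
R2: moderate=0.86, mild=0.37; AND[min(a, b)] → w = 0.37
R3: ¬elevated=1−0.60=0.40, ¬severe=1−0.27=0.73; AND[min(a, b)] → w = 0.40
R4: ¬extended=1−0.92=0.08, ¬mild=1−0.37=0.63; AND[min(a, b)] → w = 0.08
Rules with consequent 'normal': {R1, R4} → strengths 0.86, 0.08
Aggregate via t-conorm [max(a, b)]: 0.86

0.86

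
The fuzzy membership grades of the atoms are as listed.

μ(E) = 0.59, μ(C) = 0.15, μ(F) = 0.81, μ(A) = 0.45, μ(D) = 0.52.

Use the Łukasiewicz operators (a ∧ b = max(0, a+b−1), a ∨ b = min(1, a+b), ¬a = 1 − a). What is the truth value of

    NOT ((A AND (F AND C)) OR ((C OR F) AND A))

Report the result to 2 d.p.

0.59

F AND C = max(0, a+b−1) on (0.81, 0.15) = 0.00
A AND (F AND C) = max(0, a+b−1) on (0.45, 0.00) = 0.00
C OR F = min(1, a+b) on (0.15, 0.81) = 0.96
(C OR F) AND A = max(0, a+b−1) on (0.96, 0.45) = 0.41
(A AND (F AND C)) OR ((C OR F) AND A) = min(1, a+b) on (0.00, 0.41) = 0.41
NOT ((A AND (F AND C)) OR ((C OR F) AND A)) = 1 − 0.41 = 0.59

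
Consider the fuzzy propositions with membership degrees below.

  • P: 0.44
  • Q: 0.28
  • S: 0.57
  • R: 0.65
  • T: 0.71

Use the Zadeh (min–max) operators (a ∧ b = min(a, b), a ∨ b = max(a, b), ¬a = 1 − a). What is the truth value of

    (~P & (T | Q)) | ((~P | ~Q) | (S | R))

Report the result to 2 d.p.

~P = 1 − 0.44 = 0.56
T | Q = max(a, b) on (0.71, 0.28) = 0.71
~P & (T | Q) = min(a, b) on (0.56, 0.71) = 0.56
~P = 1 − 0.44 = 0.56
~Q = 1 − 0.28 = 0.72
~P | ~Q = max(a, b) on (0.56, 0.72) = 0.72
S | R = max(a, b) on (0.57, 0.65) = 0.65
(~P | ~Q) | (S | R) = max(a, b) on (0.72, 0.65) = 0.72
(~P & (T | Q)) | ((~P | ~Q) | (S | R)) = max(a, b) on (0.56, 0.72) = 0.72

0.72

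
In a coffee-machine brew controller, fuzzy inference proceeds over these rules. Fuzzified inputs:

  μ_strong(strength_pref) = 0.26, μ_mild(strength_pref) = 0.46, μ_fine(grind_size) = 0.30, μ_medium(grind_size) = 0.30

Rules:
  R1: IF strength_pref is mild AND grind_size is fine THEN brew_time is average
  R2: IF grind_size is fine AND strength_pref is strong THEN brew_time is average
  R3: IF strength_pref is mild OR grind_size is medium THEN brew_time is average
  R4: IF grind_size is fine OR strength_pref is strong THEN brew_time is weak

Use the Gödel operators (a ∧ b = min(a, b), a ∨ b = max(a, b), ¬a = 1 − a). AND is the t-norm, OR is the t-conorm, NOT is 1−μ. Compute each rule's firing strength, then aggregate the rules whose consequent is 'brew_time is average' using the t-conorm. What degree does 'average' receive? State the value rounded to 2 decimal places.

R1: mild=0.46, fine=0.30; AND[min(a, b)] → w = 0.30
R2: fine=0.30, strong=0.26; AND[min(a, b)] → w = 0.26
R3: mild=0.46, medium=0.30; OR[max(a, b)] → w = 0.46
R4: fine=0.30, strong=0.26; OR[max(a, b)] → w = 0.30
Rules with consequent 'average': {R1, R2, R3} → strengths 0.30, 0.26, 0.46
Aggregate via t-conorm [max(a, b)]: 0.46

0.46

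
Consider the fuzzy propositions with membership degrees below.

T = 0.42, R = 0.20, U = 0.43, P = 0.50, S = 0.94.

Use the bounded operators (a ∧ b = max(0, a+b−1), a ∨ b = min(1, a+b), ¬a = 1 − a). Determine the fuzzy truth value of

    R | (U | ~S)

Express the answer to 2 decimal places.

0.69

~S = 1 − 0.94 = 0.06
U | ~S = min(1, a+b) on (0.43, 0.06) = 0.49
R | (U | ~S) = min(1, a+b) on (0.20, 0.49) = 0.69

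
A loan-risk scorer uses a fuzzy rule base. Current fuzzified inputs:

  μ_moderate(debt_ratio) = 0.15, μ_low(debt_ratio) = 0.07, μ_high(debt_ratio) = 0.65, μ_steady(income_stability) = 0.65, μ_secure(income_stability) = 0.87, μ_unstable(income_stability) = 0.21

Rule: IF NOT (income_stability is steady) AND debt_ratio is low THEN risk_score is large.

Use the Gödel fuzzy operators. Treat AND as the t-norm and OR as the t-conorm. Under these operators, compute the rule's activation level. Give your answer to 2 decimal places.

firing strength: ¬steady=1−0.65=0.35, low=0.07; AND[min(a, b)] → w = 0.07

0.07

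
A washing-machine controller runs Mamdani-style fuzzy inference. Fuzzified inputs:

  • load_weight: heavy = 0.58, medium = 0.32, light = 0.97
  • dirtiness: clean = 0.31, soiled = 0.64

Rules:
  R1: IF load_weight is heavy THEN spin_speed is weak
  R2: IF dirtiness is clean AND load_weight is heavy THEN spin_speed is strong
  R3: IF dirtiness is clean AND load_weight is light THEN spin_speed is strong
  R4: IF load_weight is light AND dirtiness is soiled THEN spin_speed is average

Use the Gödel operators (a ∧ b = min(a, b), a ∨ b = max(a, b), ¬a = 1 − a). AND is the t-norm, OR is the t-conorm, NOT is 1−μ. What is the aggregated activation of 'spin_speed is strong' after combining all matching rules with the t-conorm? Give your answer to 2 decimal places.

R1: heavy=0.58 → w = 0.58
R2: clean=0.31, heavy=0.58; AND[min(a, b)] → w = 0.31
R3: clean=0.31, light=0.97; AND[min(a, b)] → w = 0.31
R4: light=0.97, soiled=0.64; AND[min(a, b)] → w = 0.64
Rules with consequent 'strong': {R2, R3} → strengths 0.31, 0.31
Aggregate via t-conorm [max(a, b)]: 0.31

0.31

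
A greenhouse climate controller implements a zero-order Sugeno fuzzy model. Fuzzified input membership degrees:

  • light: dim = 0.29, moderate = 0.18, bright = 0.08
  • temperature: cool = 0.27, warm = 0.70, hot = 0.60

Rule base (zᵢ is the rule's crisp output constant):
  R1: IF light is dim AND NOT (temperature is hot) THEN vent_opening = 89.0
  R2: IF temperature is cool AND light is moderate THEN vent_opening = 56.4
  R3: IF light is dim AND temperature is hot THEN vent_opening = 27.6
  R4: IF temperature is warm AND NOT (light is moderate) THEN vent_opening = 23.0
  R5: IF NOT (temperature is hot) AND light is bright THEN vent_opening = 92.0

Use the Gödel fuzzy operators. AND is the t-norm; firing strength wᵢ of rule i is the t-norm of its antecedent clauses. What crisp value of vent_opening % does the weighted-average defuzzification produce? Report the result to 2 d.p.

43.78

R1 (z=89.0): dim=0.29, ¬hot=1−0.60=0.40; AND[min(a, b)] → w = 0.29
R2 (z=56.4): cool=0.27, moderate=0.18; AND[min(a, b)] → w = 0.18
R3 (z=27.6): dim=0.29, hot=0.60; AND[min(a, b)] → w = 0.29
R4 (z=23.0): warm=0.70, ¬moderate=1−0.18=0.82; AND[min(a, b)] → w = 0.70
R5 (z=92.0): ¬hot=1−0.60=0.40, bright=0.08; AND[min(a, b)] → w = 0.08
Weighted average = (0.29·89.0 + 0.18·56.4 + 0.29·27.6 + 0.70·23.0 + 0.08·92.0) / (0.29 + 0.18 + 0.29 + 0.70 + 0.08)
  = 67.4260 / 1.5400 = 43.78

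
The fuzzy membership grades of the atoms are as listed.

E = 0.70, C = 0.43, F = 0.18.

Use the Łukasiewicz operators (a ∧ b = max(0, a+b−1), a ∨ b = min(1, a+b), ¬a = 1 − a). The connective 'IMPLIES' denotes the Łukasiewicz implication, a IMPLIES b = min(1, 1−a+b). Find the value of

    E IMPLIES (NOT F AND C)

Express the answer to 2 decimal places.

0.55

NOT F = 1 − 0.18 = 0.82
NOT F AND C = max(0, a+b−1) on (0.82, 0.43) = 0.25
E IMPLIES (NOT F AND C)  [Łukasiewicz: min(1, 1−a+b)] with a=0.70, b=0.25 → 0.55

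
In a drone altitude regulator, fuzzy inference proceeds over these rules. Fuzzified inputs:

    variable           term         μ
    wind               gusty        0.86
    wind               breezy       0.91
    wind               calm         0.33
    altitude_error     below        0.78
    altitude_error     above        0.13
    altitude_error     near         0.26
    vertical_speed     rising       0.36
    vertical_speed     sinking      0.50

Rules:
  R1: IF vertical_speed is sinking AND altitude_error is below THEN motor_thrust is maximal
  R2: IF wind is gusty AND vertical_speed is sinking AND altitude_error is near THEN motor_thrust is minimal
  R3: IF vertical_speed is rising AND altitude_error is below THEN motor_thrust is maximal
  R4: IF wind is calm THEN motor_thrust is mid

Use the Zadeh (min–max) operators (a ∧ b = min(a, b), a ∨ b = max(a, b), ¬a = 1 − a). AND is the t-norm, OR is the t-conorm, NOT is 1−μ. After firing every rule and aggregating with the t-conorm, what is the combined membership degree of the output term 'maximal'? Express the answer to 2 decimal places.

R1: sinking=0.50, below=0.78; AND[min(a, b)] → w = 0.50
R2: gusty=0.86, sinking=0.50, near=0.26; AND[min(a, b)] → w = 0.26
R3: rising=0.36, below=0.78; AND[min(a, b)] → w = 0.36
R4: calm=0.33 → w = 0.33
Rules with consequent 'maximal': {R1, R3} → strengths 0.50, 0.36
Aggregate via t-conorm [max(a, b)]: 0.50

0.50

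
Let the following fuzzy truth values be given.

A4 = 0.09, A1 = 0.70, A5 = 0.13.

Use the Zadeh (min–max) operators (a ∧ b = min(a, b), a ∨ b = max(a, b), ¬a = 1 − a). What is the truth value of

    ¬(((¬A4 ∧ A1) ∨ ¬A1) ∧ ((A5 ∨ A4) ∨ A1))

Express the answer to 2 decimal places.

0.30

¬A4 = 1 − 0.09 = 0.91
¬A4 ∧ A1 = min(a, b) on (0.91, 0.70) = 0.70
¬A1 = 1 − 0.70 = 0.30
(¬A4 ∧ A1) ∨ ¬A1 = max(a, b) on (0.70, 0.30) = 0.70
A5 ∨ A4 = max(a, b) on (0.13, 0.09) = 0.13
(A5 ∨ A4) ∨ A1 = max(a, b) on (0.13, 0.70) = 0.70
((¬A4 ∧ A1) ∨ ¬A1) ∧ ((A5 ∨ A4) ∨ A1) = min(a, b) on (0.70, 0.70) = 0.70
¬(((¬A4 ∧ A1) ∨ ¬A1) ∧ ((A5 ∨ A4) ∨ A1)) = 1 − 0.70 = 0.30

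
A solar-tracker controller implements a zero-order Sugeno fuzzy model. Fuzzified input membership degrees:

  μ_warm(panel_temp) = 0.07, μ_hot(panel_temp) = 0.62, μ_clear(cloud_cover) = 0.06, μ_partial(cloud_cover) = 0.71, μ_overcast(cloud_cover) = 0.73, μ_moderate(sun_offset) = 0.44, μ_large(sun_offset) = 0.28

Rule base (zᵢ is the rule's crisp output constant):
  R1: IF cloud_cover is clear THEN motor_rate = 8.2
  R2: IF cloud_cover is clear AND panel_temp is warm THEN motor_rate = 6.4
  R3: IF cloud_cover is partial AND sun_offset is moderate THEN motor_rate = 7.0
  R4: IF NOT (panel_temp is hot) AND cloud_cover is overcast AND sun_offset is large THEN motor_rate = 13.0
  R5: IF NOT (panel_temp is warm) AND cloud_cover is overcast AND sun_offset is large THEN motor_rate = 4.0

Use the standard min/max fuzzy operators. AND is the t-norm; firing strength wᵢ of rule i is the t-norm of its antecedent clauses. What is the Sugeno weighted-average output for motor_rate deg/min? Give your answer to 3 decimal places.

R1 (z=8.2): clear=0.06 → w = 0.06
R2 (z=6.4): clear=0.06, warm=0.07; AND[min(a, b)] → w = 0.06
R3 (z=7.0): partial=0.71, moderate=0.44; AND[min(a, b)] → w = 0.44
R4 (z=13.0): ¬hot=1−0.62=0.38, overcast=0.73, large=0.28; AND[min(a, b)] → w = 0.28
R5 (z=4.0): ¬warm=1−0.07=0.93, overcast=0.73, large=0.28; AND[min(a, b)] → w = 0.28
Weighted average = (0.06·8.2 + 0.06·6.4 + 0.44·7.0 + 0.28·13.0 + 0.28·4.0) / (0.06 + 0.06 + 0.44 + 0.28 + 0.28)
  = 8.7160 / 1.1200 = 7.782

7.782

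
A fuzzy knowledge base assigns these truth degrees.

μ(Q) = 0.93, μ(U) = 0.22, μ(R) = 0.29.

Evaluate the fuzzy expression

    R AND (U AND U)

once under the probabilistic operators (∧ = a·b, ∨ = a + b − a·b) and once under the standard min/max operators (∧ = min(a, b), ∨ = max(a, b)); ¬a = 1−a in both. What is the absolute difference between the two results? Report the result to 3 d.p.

0.206

Under probabilistic:
  U AND U = a·b on (0.2200, 0.2200) = 0.0484
  R AND (U AND U) = a·b on (0.2900, 0.0484) = 0.0140
  → value = 0.0140
Under standard min/max:
  U AND U = min(a, b) on (0.22, 0.22) = 0.22
  R AND (U AND U) = min(a, b) on (0.29, 0.22) = 0.22
  → value = 0.2200
|0.0140 − 0.2200| = 0.206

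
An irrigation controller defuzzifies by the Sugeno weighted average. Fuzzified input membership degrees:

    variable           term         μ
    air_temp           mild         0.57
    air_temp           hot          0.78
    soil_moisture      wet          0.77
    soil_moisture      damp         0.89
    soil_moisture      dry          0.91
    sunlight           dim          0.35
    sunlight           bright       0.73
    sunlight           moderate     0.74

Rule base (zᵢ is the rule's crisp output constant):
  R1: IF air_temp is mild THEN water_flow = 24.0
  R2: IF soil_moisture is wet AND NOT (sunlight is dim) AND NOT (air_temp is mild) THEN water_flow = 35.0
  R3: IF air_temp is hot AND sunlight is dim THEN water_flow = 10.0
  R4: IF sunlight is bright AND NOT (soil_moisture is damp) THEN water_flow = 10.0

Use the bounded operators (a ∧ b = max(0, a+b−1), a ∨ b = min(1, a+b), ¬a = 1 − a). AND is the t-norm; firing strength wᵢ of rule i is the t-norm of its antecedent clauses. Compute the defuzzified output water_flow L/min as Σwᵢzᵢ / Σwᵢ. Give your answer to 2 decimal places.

21.40

R1 (z=24.0): mild=0.57 → w = 0.57
R2 (z=35.0): wet=0.77, ¬dim=1−0.35=0.65, ¬mild=1−0.57=0.43; AND[max(0, a+b−1)] → w = 0.00
R3 (z=10.0): hot=0.78, dim=0.35; AND[max(0, a+b−1)] → w = 0.13
R4 (z=10.0): bright=0.73, ¬damp=1−0.89=0.11; AND[max(0, a+b−1)] → w = 0.00
Weighted average = (0.57·24.0 + 0.00·35.0 + 0.13·10.0 + 0.00·10.0) / (0.57 + 0.00 + 0.13 + 0.00)
  = 14.9800 / 0.7000 = 21.40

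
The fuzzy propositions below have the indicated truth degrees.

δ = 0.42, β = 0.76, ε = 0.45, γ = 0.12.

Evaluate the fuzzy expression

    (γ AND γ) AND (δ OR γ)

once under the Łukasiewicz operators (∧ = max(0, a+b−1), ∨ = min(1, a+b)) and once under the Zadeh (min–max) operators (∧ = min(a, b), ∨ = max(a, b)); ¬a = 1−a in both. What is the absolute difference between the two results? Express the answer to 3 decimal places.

Under Łukasiewicz:
  γ AND γ = max(0, a+b−1) on (0.12, 0.12) = 0.00
  δ OR γ = min(1, a+b) on (0.42, 0.12) = 0.54
  (γ AND γ) AND (δ OR γ) = max(0, a+b−1) on (0.00, 0.54) = 0.00
  → value = 0.0000
Under Zadeh (min–max):
  γ AND γ = min(a, b) on (0.12, 0.12) = 0.12
  δ OR γ = max(a, b) on (0.42, 0.12) = 0.42
  (γ AND γ) AND (δ OR γ) = min(a, b) on (0.12, 0.42) = 0.12
  → value = 0.1200
|0.0000 − 0.1200| = 0.120

0.120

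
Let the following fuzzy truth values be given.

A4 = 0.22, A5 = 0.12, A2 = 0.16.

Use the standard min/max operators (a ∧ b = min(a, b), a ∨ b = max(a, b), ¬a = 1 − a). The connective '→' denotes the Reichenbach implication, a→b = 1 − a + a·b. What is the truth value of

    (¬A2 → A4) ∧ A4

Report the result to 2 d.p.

¬A2 = 1 − 0.16 = 0.84
¬A2 → A4  [Reichenbach: 1 − a + a·b] with a=0.84, b=0.22 → 0.34
(¬A2 → A4) ∧ A4 = min(a, b) on (0.34, 0.22) = 0.22

0.22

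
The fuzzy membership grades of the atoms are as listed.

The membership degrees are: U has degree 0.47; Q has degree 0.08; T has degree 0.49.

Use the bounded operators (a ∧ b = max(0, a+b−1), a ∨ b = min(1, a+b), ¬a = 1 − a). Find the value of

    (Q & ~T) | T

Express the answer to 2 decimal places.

~T = 1 − 0.49 = 0.51
Q & ~T = max(0, a+b−1) on (0.08, 0.51) = 0.00
(Q & ~T) | T = min(1, a+b) on (0.00, 0.49) = 0.49

0.49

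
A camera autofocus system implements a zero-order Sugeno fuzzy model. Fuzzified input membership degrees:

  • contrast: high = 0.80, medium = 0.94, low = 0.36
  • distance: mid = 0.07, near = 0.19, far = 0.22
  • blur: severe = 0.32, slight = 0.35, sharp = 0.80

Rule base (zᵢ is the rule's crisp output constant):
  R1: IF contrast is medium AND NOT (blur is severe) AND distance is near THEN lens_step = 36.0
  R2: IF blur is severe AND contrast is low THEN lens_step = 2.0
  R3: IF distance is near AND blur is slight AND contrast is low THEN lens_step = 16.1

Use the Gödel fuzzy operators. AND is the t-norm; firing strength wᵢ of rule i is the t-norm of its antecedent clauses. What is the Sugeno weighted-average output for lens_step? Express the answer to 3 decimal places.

15.056

R1 (z=36.0): medium=0.94, ¬severe=1−0.32=0.68, near=0.19; AND[min(a, b)] → w = 0.19
R2 (z=2.0): severe=0.32, low=0.36; AND[min(a, b)] → w = 0.32
R3 (z=16.1): near=0.19, slight=0.35, low=0.36; AND[min(a, b)] → w = 0.19
Weighted average = (0.19·36.0 + 0.32·2.0 + 0.19·16.1) / (0.19 + 0.32 + 0.19)
  = 10.5390 / 0.7000 = 15.056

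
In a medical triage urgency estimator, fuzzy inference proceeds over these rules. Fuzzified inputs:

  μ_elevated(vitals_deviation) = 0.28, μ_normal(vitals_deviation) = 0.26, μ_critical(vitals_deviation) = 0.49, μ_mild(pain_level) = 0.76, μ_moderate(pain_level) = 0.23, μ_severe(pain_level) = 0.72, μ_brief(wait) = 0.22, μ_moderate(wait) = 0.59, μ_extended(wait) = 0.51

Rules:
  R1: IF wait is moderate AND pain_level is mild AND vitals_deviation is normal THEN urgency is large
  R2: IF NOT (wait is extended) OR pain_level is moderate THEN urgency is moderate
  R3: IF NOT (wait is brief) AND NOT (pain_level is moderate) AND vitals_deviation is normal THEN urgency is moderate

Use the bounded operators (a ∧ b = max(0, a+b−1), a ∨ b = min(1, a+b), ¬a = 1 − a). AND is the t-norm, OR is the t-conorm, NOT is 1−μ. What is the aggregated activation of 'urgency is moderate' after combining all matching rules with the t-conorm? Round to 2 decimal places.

R1: moderate=0.59, mild=0.76, normal=0.26; AND[max(0, a+b−1)] → w = 0.00
R2: ¬extended=1−0.51=0.49, moderate=0.23; OR[min(1, a+b)] → w = 0.72
R3: ¬brief=1−0.22=0.78, ¬moderate=1−0.23=0.77, normal=0.26; AND[max(0, a+b−1)] → w = 0.00
Rules with consequent 'moderate': {R2, R3} → strengths 0.72, 0.00
Aggregate via t-conorm [min(1, a+b)]: 0.72

0.72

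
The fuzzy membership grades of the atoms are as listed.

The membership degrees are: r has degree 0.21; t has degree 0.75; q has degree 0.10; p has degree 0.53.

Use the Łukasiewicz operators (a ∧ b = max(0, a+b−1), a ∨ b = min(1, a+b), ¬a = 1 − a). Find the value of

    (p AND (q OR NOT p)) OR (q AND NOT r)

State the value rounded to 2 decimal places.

NOT p = 1 − 0.53 = 0.47
q OR NOT p = min(1, a+b) on (0.10, 0.47) = 0.57
p AND (q OR NOT p) = max(0, a+b−1) on (0.53, 0.57) = 0.10
NOT r = 1 − 0.21 = 0.79
q AND NOT r = max(0, a+b−1) on (0.10, 0.79) = 0.00
(p AND (q OR NOT p)) OR (q AND NOT r) = min(1, a+b) on (0.10, 0.00) = 0.10

0.10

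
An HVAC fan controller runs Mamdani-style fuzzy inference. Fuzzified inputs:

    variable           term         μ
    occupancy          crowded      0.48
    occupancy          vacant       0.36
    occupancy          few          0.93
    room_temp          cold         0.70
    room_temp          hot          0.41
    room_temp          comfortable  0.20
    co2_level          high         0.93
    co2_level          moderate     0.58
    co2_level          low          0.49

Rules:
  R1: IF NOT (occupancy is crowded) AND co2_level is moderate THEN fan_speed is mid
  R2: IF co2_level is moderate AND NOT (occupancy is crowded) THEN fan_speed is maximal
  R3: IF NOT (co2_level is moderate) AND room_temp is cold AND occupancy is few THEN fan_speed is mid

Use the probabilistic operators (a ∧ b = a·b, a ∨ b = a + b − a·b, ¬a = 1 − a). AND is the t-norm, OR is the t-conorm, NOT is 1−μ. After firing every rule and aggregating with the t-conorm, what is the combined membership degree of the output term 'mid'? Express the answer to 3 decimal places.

R1: ¬crowded=1−0.48=0.52, moderate=0.58; AND[a·b] → w = 0.3016
R2: moderate=0.58, ¬crowded=1−0.48=0.52; AND[a·b] → w = 0.3016
R3: ¬moderate=1−0.58=0.42, cold=0.70, few=0.93; AND[a·b] → w = 0.2734
Rules with consequent 'mid': {R1, R3} → strengths 0.3016, 0.2734
Aggregate via t-conorm [a + b − a·b]: 0.4926

0.493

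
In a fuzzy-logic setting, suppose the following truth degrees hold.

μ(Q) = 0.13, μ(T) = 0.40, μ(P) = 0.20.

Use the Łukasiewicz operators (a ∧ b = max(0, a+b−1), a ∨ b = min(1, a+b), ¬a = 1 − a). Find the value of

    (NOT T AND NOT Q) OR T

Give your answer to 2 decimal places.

0.87

NOT T = 1 − 0.40 = 0.60
NOT Q = 1 − 0.13 = 0.87
NOT T AND NOT Q = max(0, a+b−1) on (0.60, 0.87) = 0.47
(NOT T AND NOT Q) OR T = min(1, a+b) on (0.47, 0.40) = 0.87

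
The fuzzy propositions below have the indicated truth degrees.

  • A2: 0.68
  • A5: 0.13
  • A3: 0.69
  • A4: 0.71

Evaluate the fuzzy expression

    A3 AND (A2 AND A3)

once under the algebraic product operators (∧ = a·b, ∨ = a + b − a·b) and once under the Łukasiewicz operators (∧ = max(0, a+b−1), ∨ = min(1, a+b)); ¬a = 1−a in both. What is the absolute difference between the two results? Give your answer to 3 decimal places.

Under algebraic product:
  A2 AND A3 = a·b on (0.6800, 0.6900) = 0.4692
  A3 AND (A2 AND A3) = a·b on (0.6900, 0.4692) = 0.3237
  → value = 0.3237
Under Łukasiewicz:
  A2 AND A3 = max(0, a+b−1) on (0.68, 0.69) = 0.37
  A3 AND (A2 AND A3) = max(0, a+b−1) on (0.69, 0.37) = 0.06
  → value = 0.0600
|0.3237 − 0.0600| = 0.264

0.264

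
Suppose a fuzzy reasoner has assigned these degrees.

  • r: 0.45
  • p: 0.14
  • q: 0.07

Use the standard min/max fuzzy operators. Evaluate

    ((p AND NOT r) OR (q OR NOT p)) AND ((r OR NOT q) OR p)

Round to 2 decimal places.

0.86

NOT r = 1 − 0.45 = 0.55
p AND NOT r = min(a, b) on (0.14, 0.55) = 0.14
NOT p = 1 − 0.14 = 0.86
q OR NOT p = max(a, b) on (0.07, 0.86) = 0.86
(p AND NOT r) OR (q OR NOT p) = max(a, b) on (0.14, 0.86) = 0.86
NOT q = 1 − 0.07 = 0.93
r OR NOT q = max(a, b) on (0.45, 0.93) = 0.93
(r OR NOT q) OR p = max(a, b) on (0.93, 0.14) = 0.93
((p AND NOT r) OR (q OR NOT p)) AND ((r OR NOT q) OR p) = min(a, b) on (0.86, 0.93) = 0.86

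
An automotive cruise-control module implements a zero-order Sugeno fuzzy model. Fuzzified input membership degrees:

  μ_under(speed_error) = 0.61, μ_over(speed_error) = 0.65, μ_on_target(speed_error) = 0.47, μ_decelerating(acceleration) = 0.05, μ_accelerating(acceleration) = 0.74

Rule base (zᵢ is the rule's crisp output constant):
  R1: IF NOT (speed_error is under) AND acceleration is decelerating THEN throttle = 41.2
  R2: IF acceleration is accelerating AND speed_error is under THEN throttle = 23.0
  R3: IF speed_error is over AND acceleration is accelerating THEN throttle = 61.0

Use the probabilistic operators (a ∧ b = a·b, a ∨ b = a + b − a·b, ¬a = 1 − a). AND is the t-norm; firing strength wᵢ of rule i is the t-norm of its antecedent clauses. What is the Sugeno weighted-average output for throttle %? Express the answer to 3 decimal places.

R1 (z=41.2): ¬under=1−0.61=0.39, decelerating=0.05; AND[a·b] → w = 0.0195
R2 (z=23.0): accelerating=0.74, under=0.61; AND[a·b] → w = 0.4514
R3 (z=61.0): over=0.65, accelerating=0.74; AND[a·b] → w = 0.4810
Weighted average = (0.0195·41.2 + 0.4514·23.0 + 0.4810·61.0) / (0.0195 + 0.4514 + 0.4810)
  = 40.5266 / 0.9519 = 42.574

42.574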